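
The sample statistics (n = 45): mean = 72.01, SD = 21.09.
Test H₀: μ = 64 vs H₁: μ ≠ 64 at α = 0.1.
One-sample t-test:
H₀: μ = 64
H₁: μ ≠ 64
df = n - 1 = 44
t = (x̄ - μ₀) / (s/√n) = (72.01 - 64) / (21.09/√45) = 2.548
p-value = 0.0144

Since p-value < α = 0.1, we reject H₀.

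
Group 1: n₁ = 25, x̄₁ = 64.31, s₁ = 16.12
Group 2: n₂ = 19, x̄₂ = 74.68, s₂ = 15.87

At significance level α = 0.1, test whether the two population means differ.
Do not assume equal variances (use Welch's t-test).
Welch's two-sample t-test:
H₀: μ₁ = μ₂
H₁: μ₁ ≠ μ₂
s₁²/n₁ = 16.12²/25 = 10.3942,  s₂²/n₂ = 15.87²/19 = 13.2556
SE = √(s₁²/n₁ + s₂²/n₂) = √(10.3942 + 13.2556) = 4.8631
df (Welch-Satterthwaite) = (s₁²/n₁ + s₂²/n₂)² / [(s₁²/n₁)²/(n₁-1) + (s₂²/n₂)²/(n₂-1)] ≈ 39.21
t = (x̄₁ - x̄₂) / SE = (64.31 - 74.68) / 4.8631 = -10.37 / 4.8631 = -2.132
p-value = 0.0393

Since p-value < α = 0.1, we reject H₀.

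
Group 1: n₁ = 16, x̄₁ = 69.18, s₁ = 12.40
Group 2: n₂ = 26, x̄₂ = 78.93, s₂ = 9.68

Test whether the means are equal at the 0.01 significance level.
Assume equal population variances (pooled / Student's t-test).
Student's two-sample t-test (equal variances):
H₀: μ₁ = μ₂
H₁: μ₁ ≠ μ₂
df = n₁ + n₂ - 2 = 40
Pooled variance s_p² = [(n₁-1)s₁² + (n₂-1)s₂²] / (n₁ + n₂ - 2) = [(15)(12.40²) + (25)(9.68²)] / 40 = 116.2240
SE = √(s_p²(1/n₁ + 1/n₂)) = √(116.2240 × (1/16 + 1/26)) = 3.4255
t = (x̄₁ - x̄₂) / SE = (69.18 - 78.93) / 3.4255 = -9.75 / 3.4255 = -2.846
p-value = 0.0069

Since p-value < α = 0.01, we reject H₀.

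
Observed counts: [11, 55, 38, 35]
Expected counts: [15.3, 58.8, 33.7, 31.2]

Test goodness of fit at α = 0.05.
Chi-square goodness of fit test:
H₀: observed counts match expected distribution
H₁: observed counts differ from expected distribution
df = k - 1 = 3
χ² = Σ(O - E)²/E
   = (11 - 15.3)²/15.3 + (55 - 58.8)²/58.8 + (38 - 33.7)²/33.7 + (35 - 31.2)²/31.2
   = 1.208 + 0.246 + 0.549 + 0.463
   = 2.47
p-value = 0.4815

Since p-value > α = 0.05, we fail to reject H₀.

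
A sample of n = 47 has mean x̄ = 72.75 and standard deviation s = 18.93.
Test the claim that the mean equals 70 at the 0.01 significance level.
One-sample t-test:
H₀: μ = 70
H₁: μ ≠ 70
df = n - 1 = 46
t = (x̄ - μ₀) / (s/√n) = (72.75 - 70) / (18.93/√47) = 0.996
p-value = 0.3245

Since p-value > α = 0.01, we fail to reject H₀.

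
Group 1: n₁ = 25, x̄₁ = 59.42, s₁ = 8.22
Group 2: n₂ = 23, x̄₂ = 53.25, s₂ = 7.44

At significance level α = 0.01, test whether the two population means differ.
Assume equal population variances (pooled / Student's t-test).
Student's two-sample t-test (equal variances):
H₀: μ₁ = μ₂
H₁: μ₁ ≠ μ₂
df = n₁ + n₂ - 2 = 46
Pooled variance s_p² = [(n₁-1)s₁² + (n₂-1)s₂²] / (n₁ + n₂ - 2) = [(24)(8.22²) + (22)(7.44²)] / 46 = 61.7265
SE = √(s_p²(1/n₁ + 1/n₂)) = √(61.7265 × (1/25 + 1/23)) = 2.2700
t = (x̄₁ - x̄₂) / SE = (59.42 - 53.25) / 2.2700 = 6.17 / 2.2700 = 2.718
p-value = 0.0092

Since p-value < α = 0.01, we reject H₀.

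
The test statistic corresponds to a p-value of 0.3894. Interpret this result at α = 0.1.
Since p = 0.3894 > α = 0.1, fail to reject H₀.
There is insufficient evidence to reject the null hypothesis; the result is not statistically significant at the 0.1 level.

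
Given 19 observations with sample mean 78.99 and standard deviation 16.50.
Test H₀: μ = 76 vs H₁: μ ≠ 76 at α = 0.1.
One-sample t-test:
H₀: μ = 76
H₁: μ ≠ 76
df = n - 1 = 18
t = (x̄ - μ₀) / (s/√n) = (78.99 - 76) / (16.50/√19) = 0.790
p-value = 0.4399

Since p-value > α = 0.1, we fail to reject H₀.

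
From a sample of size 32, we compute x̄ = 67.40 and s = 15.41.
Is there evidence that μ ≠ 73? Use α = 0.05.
One-sample t-test:
H₀: μ = 73
H₁: μ ≠ 73
df = n - 1 = 31
t = (x̄ - μ₀) / (s/√n) = (67.40 - 73) / (15.41/√32) = -2.056
p-value = 0.0483

Since p-value < α = 0.05, we reject H₀.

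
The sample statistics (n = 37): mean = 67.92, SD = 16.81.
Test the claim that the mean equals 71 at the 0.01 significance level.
One-sample t-test:
H₀: μ = 71
H₁: μ ≠ 71
df = n - 1 = 36
t = (x̄ - μ₀) / (s/√n) = (67.92 - 71) / (16.81/√37) = -1.115
p-value = 0.2724

Since p-value > α = 0.01, we fail to reject H₀.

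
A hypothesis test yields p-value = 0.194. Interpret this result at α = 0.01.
Since p = 0.194 > α = 0.01, fail to reject H₀.
There is insufficient evidence to reject the null hypothesis; the result is not statistically significant at the 0.01 level.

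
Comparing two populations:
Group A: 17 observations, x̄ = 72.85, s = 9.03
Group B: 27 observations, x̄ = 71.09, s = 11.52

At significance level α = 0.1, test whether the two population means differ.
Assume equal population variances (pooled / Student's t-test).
Student's two-sample t-test (equal variances):
H₀: μ₁ = μ₂
H₁: μ₁ ≠ μ₂
df = n₁ + n₂ - 2 = 42
Pooled variance s_p² = [(n₁-1)s₁² + (n₂-1)s₂²] / (n₁ + n₂ - 2) = [(16)(9.03²) + (26)(11.52²)] / 42 = 113.2173
SE = √(s_p²(1/n₁ + 1/n₂)) = √(113.2173 × (1/17 + 1/27)) = 3.2944
t = (x̄₁ - x̄₂) / SE = (72.85 - 71.09) / 3.2944 = 1.76 / 3.2944 = 0.534
p-value = 0.5960

Since p-value > α = 0.1, we fail to reject H₀.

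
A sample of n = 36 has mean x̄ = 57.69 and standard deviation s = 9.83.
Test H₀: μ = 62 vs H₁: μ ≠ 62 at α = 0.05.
One-sample t-test:
H₀: μ = 62
H₁: μ ≠ 62
df = n - 1 = 35
t = (x̄ - μ₀) / (s/√n) = (57.69 - 62) / (9.83/√36) = -2.631
p-value = 0.0126

Since p-value < α = 0.05, we reject H₀.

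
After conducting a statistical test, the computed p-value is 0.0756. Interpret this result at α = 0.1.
Since p = 0.0756 < α = 0.1, reject H₀.
There is sufficient evidence to reject the null hypothesis; the result is statistically significant at the 0.1 level.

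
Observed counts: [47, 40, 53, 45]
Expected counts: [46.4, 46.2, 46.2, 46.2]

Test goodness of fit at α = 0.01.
Chi-square goodness of fit test:
H₀: observed counts match expected distribution
H₁: observed counts differ from expected distribution
df = k - 1 = 3
χ² = Σ(O - E)²/E
   = (47 - 46.4)²/46.4 + (40 - 46.2)²/46.2 + (53 - 46.2)²/46.2 + (45 - 46.2)²/46.2
   = 0.008 + 0.832 + 1.001 + 0.031
   = 1.87
p-value = 0.5994

Since p-value > α = 0.01, we fail to reject H₀.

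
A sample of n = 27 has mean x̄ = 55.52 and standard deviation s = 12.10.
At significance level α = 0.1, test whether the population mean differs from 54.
One-sample t-test:
H₀: μ = 54
H₁: μ ≠ 54
df = n - 1 = 26
t = (x̄ - μ₀) / (s/√n) = (55.52 - 54) / (12.10/√27) = 0.653
p-value = 0.5197

Since p-value > α = 0.1, we fail to reject H₀.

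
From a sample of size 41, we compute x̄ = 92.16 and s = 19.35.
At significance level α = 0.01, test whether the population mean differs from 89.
One-sample t-test:
H₀: μ = 89
H₁: μ ≠ 89
df = n - 1 = 40
t = (x̄ - μ₀) / (s/√n) = (92.16 - 89) / (19.35/√41) = 1.046
p-value = 0.3020

Since p-value > α = 0.01, we fail to reject H₀.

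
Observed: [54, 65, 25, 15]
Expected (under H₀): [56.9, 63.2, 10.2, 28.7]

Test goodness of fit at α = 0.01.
Chi-square goodness of fit test:
H₀: observed counts match expected distribution
H₁: observed counts differ from expected distribution
df = k - 1 = 3
χ² = Σ(O - E)²/E
   = (54 - 56.9)²/56.9 + (65 - 63.2)²/63.2 + (25 - 10.2)²/10.2 + (15 - 28.7)²/28.7
   = 0.148 + 0.051 + 21.475 + 6.540
   = 28.21
p-value < 0.0001

Since p-value < α = 0.01, we reject H₀.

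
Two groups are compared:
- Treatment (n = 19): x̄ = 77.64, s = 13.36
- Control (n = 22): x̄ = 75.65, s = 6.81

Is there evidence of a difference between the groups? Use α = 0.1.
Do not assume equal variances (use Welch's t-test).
Welch's two-sample t-test:
H₀: μ₁ = μ₂
H₁: μ₁ ≠ μ₂
s₁²/n₁ = 13.36²/19 = 9.3942,  s₂²/n₂ = 6.81²/22 = 2.1080
SE = √(s₁²/n₁ + s₂²/n₂) = √(9.3942 + 2.1080) = 3.3915
df (Welch-Satterthwaite) = (s₁²/n₁ + s₂²/n₂)² / [(s₁²/n₁)²/(n₁-1) + (s₂²/n₂)²/(n₂-1)] ≈ 25.87
t = (x̄₁ - x̄₂) / SE = (77.64 - 75.65) / 3.3915 = 1.99 / 3.3915 = 0.587
p-value = 0.5624

Since p-value > α = 0.1, we fail to reject H₀.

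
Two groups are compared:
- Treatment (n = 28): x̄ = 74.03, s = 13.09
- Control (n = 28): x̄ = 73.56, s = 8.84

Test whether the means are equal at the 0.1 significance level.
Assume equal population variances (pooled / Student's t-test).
Student's two-sample t-test (equal variances):
H₀: μ₁ = μ₂
H₁: μ₁ ≠ μ₂
df = n₁ + n₂ - 2 = 54
Pooled variance s_p² = [(n₁-1)s₁² + (n₂-1)s₂²] / (n₁ + n₂ - 2) = [(27)(13.09²) + (27)(8.84²)] / 54 = 124.7468
SE = √(s_p²(1/n₁ + 1/n₂)) = √(124.7468 × (1/28 + 1/28)) = 2.9850
t = (x̄₁ - x̄₂) / SE = (74.03 - 73.56) / 2.9850 = 0.47 / 2.9850 = 0.157
p-value = 0.8755

Since p-value > α = 0.1, we fail to reject H₀.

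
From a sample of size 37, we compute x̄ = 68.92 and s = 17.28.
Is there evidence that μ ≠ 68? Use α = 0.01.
One-sample t-test:
H₀: μ = 68
H₁: μ ≠ 68
df = n - 1 = 36
t = (x̄ - μ₀) / (s/√n) = (68.92 - 68) / (17.28/√37) = 0.324
p-value = 0.7479

Since p-value > α = 0.01, we fail to reject H₀.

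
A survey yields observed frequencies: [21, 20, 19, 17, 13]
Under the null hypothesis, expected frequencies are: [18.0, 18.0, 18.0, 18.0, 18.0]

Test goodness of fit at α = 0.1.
Chi-square goodness of fit test:
H₀: observed counts match expected distribution
H₁: observed counts differ from expected distribution
df = k - 1 = 4
χ² = Σ(O - E)²/E
   = (21 - 18.0)²/18.0 + (20 - 18.0)²/18.0 + (19 - 18.0)²/18.0 + (17 - 18.0)²/18.0 + (13 - 18.0)²/18.0
   = 0.500 + 0.222 + 0.056 + 0.056 + 1.389
   = 2.22
p-value = 0.6950

Since p-value > α = 0.1, we fail to reject H₀.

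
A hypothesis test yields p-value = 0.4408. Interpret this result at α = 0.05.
Since p = 0.4408 > α = 0.05, fail to reject H₀.
There is insufficient evidence to reject the null hypothesis; the result is not statistically significant at the 0.05 level.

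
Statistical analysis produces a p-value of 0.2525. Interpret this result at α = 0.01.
Since p = 0.2525 > α = 0.01, fail to reject H₀.
There is insufficient evidence to reject the null hypothesis; the result is not statistically significant at the 0.01 level.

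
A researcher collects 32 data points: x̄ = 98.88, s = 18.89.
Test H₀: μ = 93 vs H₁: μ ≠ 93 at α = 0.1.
One-sample t-test:
H₀: μ = 93
H₁: μ ≠ 93
df = n - 1 = 31
t = (x̄ - μ₀) / (s/√n) = (98.88 - 93) / (18.89/√32) = 1.761
p-value = 0.0881

Since p-value < α = 0.1, we reject H₀.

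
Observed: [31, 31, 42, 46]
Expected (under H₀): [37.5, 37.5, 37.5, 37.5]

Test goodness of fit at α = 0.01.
Chi-square goodness of fit test:
H₀: observed counts match expected distribution
H₁: observed counts differ from expected distribution
df = k - 1 = 3
χ² = Σ(O - E)²/E
   = (31 - 37.5)²/37.5 + (31 - 37.5)²/37.5 + (42 - 37.5)²/37.5 + (46 - 37.5)²/37.5
   = 1.127 + 1.127 + 0.540 + 1.927
   = 4.72
p-value = 0.1935

Since p-value > α = 0.01, we fail to reject H₀.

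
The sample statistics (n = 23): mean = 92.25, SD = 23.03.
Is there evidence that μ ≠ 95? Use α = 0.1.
One-sample t-test:
H₀: μ = 95
H₁: μ ≠ 95
df = n - 1 = 22
t = (x̄ - μ₀) / (s/√n) = (92.25 - 95) / (23.03/√23) = -0.573
p-value = 0.5727

Since p-value > α = 0.1, we fail to reject H₀.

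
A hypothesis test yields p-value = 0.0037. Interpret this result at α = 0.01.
Since p = 0.0037 < α = 0.01, reject H₀.
There is sufficient evidence to reject the null hypothesis; the result is statistically significant at the 0.01 level.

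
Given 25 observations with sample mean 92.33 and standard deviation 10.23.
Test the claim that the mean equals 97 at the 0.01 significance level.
One-sample t-test:
H₀: μ = 97
H₁: μ ≠ 97
df = n - 1 = 24
t = (x̄ - μ₀) / (s/√n) = (92.33 - 97) / (10.23/√25) = -2.283
p-value = 0.0316

Since p-value > α = 0.01, we fail to reject H₀.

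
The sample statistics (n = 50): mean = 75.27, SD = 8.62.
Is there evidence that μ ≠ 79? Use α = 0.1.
One-sample t-test:
H₀: μ = 79
H₁: μ ≠ 79
df = n - 1 = 49
t = (x̄ - μ₀) / (s/√n) = (75.27 - 79) / (8.62/√50) = -3.060
p-value = 0.0036

Since p-value < α = 0.1, we reject H₀.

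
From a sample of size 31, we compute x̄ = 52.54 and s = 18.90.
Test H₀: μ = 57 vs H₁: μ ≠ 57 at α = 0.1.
One-sample t-test:
H₀: μ = 57
H₁: μ ≠ 57
df = n - 1 = 30
t = (x̄ - μ₀) / (s/√n) = (52.54 - 57) / (18.90/√31) = -1.314
p-value = 0.1988

Since p-value > α = 0.1, we fail to reject H₀.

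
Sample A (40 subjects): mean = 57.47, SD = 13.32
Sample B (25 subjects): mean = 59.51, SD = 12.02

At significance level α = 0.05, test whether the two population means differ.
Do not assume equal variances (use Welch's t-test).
Welch's two-sample t-test:
H₀: μ₁ = μ₂
H₁: μ₁ ≠ μ₂
s₁²/n₁ = 13.32²/40 = 4.4356,  s₂²/n₂ = 12.02²/25 = 5.7792
SE = √(s₁²/n₁ + s₂²/n₂) = √(4.4356 + 5.7792) = 3.1961
df (Welch-Satterthwaite) = (s₁²/n₁ + s₂²/n₂)² / [(s₁²/n₁)²/(n₁-1) + (s₂²/n₂)²/(n₂-1)] ≈ 55.03
t = (x̄₁ - x̄₂) / SE = (57.47 - 59.51) / 3.1961 = -2.04 / 3.1961 = -0.638
p-value = 0.5259

Since p-value > α = 0.05, we fail to reject H₀.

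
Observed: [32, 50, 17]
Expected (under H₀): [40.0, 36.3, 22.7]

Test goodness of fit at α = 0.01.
Chi-square goodness of fit test:
H₀: observed counts match expected distribution
H₁: observed counts differ from expected distribution
df = k - 1 = 2
χ² = Σ(O - E)²/E
   = (32 - 40.0)²/40.0 + (50 - 36.3)²/36.3 + (17 - 22.7)²/22.7
   = 1.600 + 5.171 + 1.431
   = 8.20
p-value = 0.0166

Since p-value > α = 0.01, we fail to reject H₀.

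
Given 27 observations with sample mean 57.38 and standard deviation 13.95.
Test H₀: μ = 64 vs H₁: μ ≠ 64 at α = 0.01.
One-sample t-test:
H₀: μ = 64
H₁: μ ≠ 64
df = n - 1 = 26
t = (x̄ - μ₀) / (s/√n) = (57.38 - 64) / (13.95/√27) = -2.466
p-value = 0.0206

Since p-value > α = 0.01, we fail to reject H₀.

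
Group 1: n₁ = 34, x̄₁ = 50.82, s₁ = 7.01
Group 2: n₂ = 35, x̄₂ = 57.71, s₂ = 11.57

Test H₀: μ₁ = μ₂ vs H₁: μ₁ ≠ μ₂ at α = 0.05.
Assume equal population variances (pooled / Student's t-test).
Student's two-sample t-test (equal variances):
H₀: μ₁ = μ₂
H₁: μ₁ ≠ μ₂
df = n₁ + n₂ - 2 = 67
Pooled variance s_p² = [(n₁-1)s₁² + (n₂-1)s₂²] / (n₁ + n₂ - 2) = [(33)(7.01²) + (34)(11.57²)] / 67 = 92.1348
SE = √(s_p²(1/n₁ + 1/n₂)) = √(92.1348 × (1/34 + 1/35)) = 2.3113
t = (x̄₁ - x̄₂) / SE = (50.82 - 57.71) / 2.3113 = -6.89 / 2.3113 = -2.981
p-value = 0.0040

Since p-value < α = 0.05, we reject H₀.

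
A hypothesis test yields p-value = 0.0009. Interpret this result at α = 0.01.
Since p = 0.0009 < α = 0.01, reject H₀.
There is sufficient evidence to reject the null hypothesis; the result is statistically significant at the 0.01 level.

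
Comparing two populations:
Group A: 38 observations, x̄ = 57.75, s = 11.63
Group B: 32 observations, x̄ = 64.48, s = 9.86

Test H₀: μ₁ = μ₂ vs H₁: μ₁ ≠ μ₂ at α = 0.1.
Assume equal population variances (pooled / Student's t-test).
Student's two-sample t-test (equal variances):
H₀: μ₁ = μ₂
H₁: μ₁ ≠ μ₂
df = n₁ + n₂ - 2 = 68
Pooled variance s_p² = [(n₁-1)s₁² + (n₂-1)s₂²] / (n₁ + n₂ - 2) = [(37)(11.63²) + (31)(9.86²)] / 68 = 117.9164
SE = √(s_p²(1/n₁ + 1/n₂)) = √(117.9164 × (1/38 + 1/32)) = 2.6054
t = (x̄₁ - x̄₂) / SE = (57.75 - 64.48) / 2.6054 = -6.73 / 2.6054 = -2.583
p-value = 0.0119

Since p-value < α = 0.1, we reject H₀.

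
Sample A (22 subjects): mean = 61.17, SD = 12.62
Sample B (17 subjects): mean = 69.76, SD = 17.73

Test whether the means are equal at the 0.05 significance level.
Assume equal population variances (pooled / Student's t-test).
Student's two-sample t-test (equal variances):
H₀: μ₁ = μ₂
H₁: μ₁ ≠ μ₂
df = n₁ + n₂ - 2 = 37
Pooled variance s_p² = [(n₁-1)s₁² + (n₂-1)s₂²] / (n₁ + n₂ - 2) = [(21)(12.62²) + (16)(17.73²)] / 37 = 226.3297
SE = √(s_p²(1/n₁ + 1/n₂)) = √(226.3297 × (1/22 + 1/17)) = 4.8581
t = (x̄₁ - x̄₂) / SE = (61.17 - 69.76) / 4.8581 = -8.59 / 4.8581 = -1.768
p-value = 0.0853

Since p-value > α = 0.05, we fail to reject H₀.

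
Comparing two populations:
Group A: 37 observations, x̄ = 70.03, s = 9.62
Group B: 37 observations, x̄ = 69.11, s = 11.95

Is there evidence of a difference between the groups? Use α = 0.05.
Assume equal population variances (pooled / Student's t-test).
Student's two-sample t-test (equal variances):
H₀: μ₁ = μ₂
H₁: μ₁ ≠ μ₂
df = n₁ + n₂ - 2 = 72
Pooled variance s_p² = [(n₁-1)s₁² + (n₂-1)s₂²] / (n₁ + n₂ - 2) = [(36)(9.62²) + (36)(11.95²)] / 72 = 117.6734
SE = √(s_p²(1/n₁ + 1/n₂)) = √(117.6734 × (1/37 + 1/37)) = 2.5220
t = (x̄₁ - x̄₂) / SE = (70.03 - 69.11) / 2.5220 = 0.92 / 2.5220 = 0.365
p-value = 0.7163

Since p-value > α = 0.05, we fail to reject H₀.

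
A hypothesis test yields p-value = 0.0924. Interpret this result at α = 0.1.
Since p = 0.0924 < α = 0.1, reject H₀.
There is sufficient evidence to reject the null hypothesis; the result is statistically significant at the 0.1 level.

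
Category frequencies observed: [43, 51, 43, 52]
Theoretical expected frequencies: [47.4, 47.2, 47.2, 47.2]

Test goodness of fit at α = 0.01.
Chi-square goodness of fit test:
H₀: observed counts match expected distribution
H₁: observed counts differ from expected distribution
df = k - 1 = 3
χ² = Σ(O - E)²/E
   = (43 - 47.4)²/47.4 + (51 - 47.2)²/47.2 + (43 - 47.2)²/47.2 + (52 - 47.2)²/47.2
   = 0.408 + 0.306 + 0.374 + 0.488
   = 1.58
p-value = 0.6648

Since p-value > α = 0.01, we fail to reject H₀.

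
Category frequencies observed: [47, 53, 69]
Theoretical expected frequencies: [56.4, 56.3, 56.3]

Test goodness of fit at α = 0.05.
Chi-square goodness of fit test:
H₀: observed counts match expected distribution
H₁: observed counts differ from expected distribution
df = k - 1 = 2
χ² = Σ(O - E)²/E
   = (47 - 56.4)²/56.4 + (53 - 56.3)²/56.3 + (69 - 56.3)²/56.3
   = 1.567 + 0.193 + 2.865
   = 4.62
p-value = 0.0990

Since p-value > α = 0.05, we fail to reject H₀.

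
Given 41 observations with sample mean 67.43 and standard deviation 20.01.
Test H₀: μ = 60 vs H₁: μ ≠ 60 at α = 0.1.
One-sample t-test:
H₀: μ = 60
H₁: μ ≠ 60
df = n - 1 = 40
t = (x̄ - μ₀) / (s/√n) = (67.43 - 60) / (20.01/√41) = 2.378
p-value = 0.0223

Since p-value < α = 0.1, we reject H₀.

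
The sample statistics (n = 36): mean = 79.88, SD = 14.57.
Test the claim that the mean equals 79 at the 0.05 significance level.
One-sample t-test:
H₀: μ = 79
H₁: μ ≠ 79
df = n - 1 = 35
t = (x̄ - μ₀) / (s/√n) = (79.88 - 79) / (14.57/√36) = 0.362
p-value = 0.7192

Since p-value > α = 0.05, we fail to reject H₀.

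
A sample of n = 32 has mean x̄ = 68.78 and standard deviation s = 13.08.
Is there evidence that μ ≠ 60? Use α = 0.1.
One-sample t-test:
H₀: μ = 60
H₁: μ ≠ 60
df = n - 1 = 31
t = (x̄ - μ₀) / (s/√n) = (68.78 - 60) / (13.08/√32) = 3.797
p-value = 0.0006

Since p-value < α = 0.1, we reject H₀.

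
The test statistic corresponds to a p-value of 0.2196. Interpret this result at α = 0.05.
Since p = 0.2196 > α = 0.05, fail to reject H₀.
There is insufficient evidence to reject the null hypothesis; the result is not statistically significant at the 0.05 level.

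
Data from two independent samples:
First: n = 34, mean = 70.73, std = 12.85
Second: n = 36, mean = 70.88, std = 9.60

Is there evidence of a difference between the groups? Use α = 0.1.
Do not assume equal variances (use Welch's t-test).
Welch's two-sample t-test:
H₀: μ₁ = μ₂
H₁: μ₁ ≠ μ₂
s₁²/n₁ = 12.85²/34 = 4.8565,  s₂²/n₂ = 9.60²/36 = 2.5600
SE = √(s₁²/n₁ + s₂²/n₂) = √(4.8565 + 2.5600) = 2.7233
df (Welch-Satterthwaite) = (s₁²/n₁ + s₂²/n₂)² / [(s₁²/n₁)²/(n₁-1) + (s₂²/n₂)²/(n₂-1)] ≈ 60.98
t = (x̄₁ - x̄₂) / SE = (70.73 - 70.88) / 2.7233 = -0.15 / 2.7233 = -0.055
p-value = 0.9563

Since p-value > α = 0.1, we fail to reject H₀.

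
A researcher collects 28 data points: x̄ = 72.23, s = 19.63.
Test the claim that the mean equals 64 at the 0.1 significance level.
One-sample t-test:
H₀: μ = 64
H₁: μ ≠ 64
df = n - 1 = 27
t = (x̄ - μ₀) / (s/√n) = (72.23 - 64) / (19.63/√28) = 2.218
p-value = 0.0351

Since p-value < α = 0.1, we reject H₀.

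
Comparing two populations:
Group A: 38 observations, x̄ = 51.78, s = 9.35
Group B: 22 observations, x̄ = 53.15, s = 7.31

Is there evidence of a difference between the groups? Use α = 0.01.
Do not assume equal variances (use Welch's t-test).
Welch's two-sample t-test:
H₀: μ₁ = μ₂
H₁: μ₁ ≠ μ₂
s₁²/n₁ = 9.35²/38 = 2.3006,  s₂²/n₂ = 7.31²/22 = 2.4289
SE = √(s₁²/n₁ + s₂²/n₂) = √(2.3006 + 2.4289) = 2.1747
df (Welch-Satterthwaite) = (s₁²/n₁ + s₂²/n₂)² / [(s₁²/n₁)²/(n₁-1) + (s₂²/n₂)²/(n₂-1)] ≈ 52.76
t = (x̄₁ - x̄₂) / SE = (51.78 - 53.15) / 2.1747 = -1.37 / 2.1747 = -0.630
p-value = 0.5314

Since p-value > α = 0.01, we fail to reject H₀.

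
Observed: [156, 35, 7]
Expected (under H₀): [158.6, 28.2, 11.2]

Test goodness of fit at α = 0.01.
Chi-square goodness of fit test:
H₀: observed counts match expected distribution
H₁: observed counts differ from expected distribution
df = k - 1 = 2
χ² = Σ(O - E)²/E
   = (156 - 158.6)²/158.6 + (35 - 28.2)²/28.2 + (7 - 11.2)²/11.2
   = 0.043 + 1.640 + 1.575
   = 3.26
p-value = 0.1962

Since p-value > α = 0.01, we fail to reject H₀.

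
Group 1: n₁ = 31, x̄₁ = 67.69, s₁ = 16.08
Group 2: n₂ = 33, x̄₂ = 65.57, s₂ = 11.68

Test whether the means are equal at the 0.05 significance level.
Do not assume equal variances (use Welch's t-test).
Welch's two-sample t-test:
H₀: μ₁ = μ₂
H₁: μ₁ ≠ μ₂
s₁²/n₁ = 16.08²/31 = 8.3409,  s₂²/n₂ = 11.68²/33 = 4.1340
SE = √(s₁²/n₁ + s₂²/n₂) = √(8.3409 + 4.1340) = 3.5320
df (Welch-Satterthwaite) = (s₁²/n₁ + s₂²/n₂)² / [(s₁²/n₁)²/(n₁-1) + (s₂²/n₂)²/(n₂-1)] ≈ 54.55
t = (x̄₁ - x̄₂) / SE = (67.69 - 65.57) / 3.5320 = 2.12 / 3.5320 = 0.600
p-value = 0.5508

Since p-value > α = 0.05, we fail to reject H₀.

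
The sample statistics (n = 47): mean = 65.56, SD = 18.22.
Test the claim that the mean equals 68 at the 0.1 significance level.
One-sample t-test:
H₀: μ = 68
H₁: μ ≠ 68
df = n - 1 = 46
t = (x̄ - μ₀) / (s/√n) = (65.56 - 68) / (18.22/√47) = -0.918
p-value = 0.3634

Since p-value > α = 0.1, we fail to reject H₀.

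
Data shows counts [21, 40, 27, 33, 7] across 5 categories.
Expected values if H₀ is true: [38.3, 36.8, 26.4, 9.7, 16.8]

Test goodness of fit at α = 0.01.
Chi-square goodness of fit test:
H₀: observed counts match expected distribution
H₁: observed counts differ from expected distribution
df = k - 1 = 4
χ² = Σ(O - E)²/E
   = (21 - 38.3)²/38.3 + (40 - 36.8)²/36.8 + (27 - 26.4)²/26.4 + (33 - 9.7)²/9.7 + (7 - 16.8)²/16.8
   = 7.814 + 0.278 + 0.014 + 55.968 + 5.717
   = 69.79
p-value < 0.0001

Since p-value < α = 0.01, we reject H₀.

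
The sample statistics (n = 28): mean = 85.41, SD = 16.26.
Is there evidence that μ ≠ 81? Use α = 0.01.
One-sample t-test:
H₀: μ = 81
H₁: μ ≠ 81
df = n - 1 = 27
t = (x̄ - μ₀) / (s/√n) = (85.41 - 81) / (16.26/√28) = 1.435
p-value = 0.1627

Since p-value > α = 0.01, we fail to reject H₀.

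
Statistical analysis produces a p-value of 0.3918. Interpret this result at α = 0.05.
Since p = 0.3918 > α = 0.05, fail to reject H₀.
There is insufficient evidence to reject the null hypothesis; the result is not statistically significant at the 0.05 level.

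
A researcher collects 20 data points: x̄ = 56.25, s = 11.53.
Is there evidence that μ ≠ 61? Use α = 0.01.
One-sample t-test:
H₀: μ = 61
H₁: μ ≠ 61
df = n - 1 = 19
t = (x̄ - μ₀) / (s/√n) = (56.25 - 61) / (11.53/√20) = -1.842
p-value = 0.0811

Since p-value > α = 0.01, we fail to reject H₀.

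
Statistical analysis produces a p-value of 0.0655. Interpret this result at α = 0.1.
Since p = 0.0655 < α = 0.1, reject H₀.
There is sufficient evidence to reject the null hypothesis; the result is statistically significant at the 0.1 level.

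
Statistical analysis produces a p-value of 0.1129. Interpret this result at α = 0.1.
Since p = 0.1129 > α = 0.1, fail to reject H₀.
There is insufficient evidence to reject the null hypothesis; the result is not statistically significant at the 0.1 level.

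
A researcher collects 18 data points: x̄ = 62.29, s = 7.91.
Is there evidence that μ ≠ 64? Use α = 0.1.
One-sample t-test:
H₀: μ = 64
H₁: μ ≠ 64
df = n - 1 = 17
t = (x̄ - μ₀) / (s/√n) = (62.29 - 64) / (7.91/√18) = -0.917
p-value = 0.3719

Since p-value > α = 0.1, we fail to reject H₀.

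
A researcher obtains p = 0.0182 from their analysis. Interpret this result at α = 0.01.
Since p = 0.0182 > α = 0.01, fail to reject H₀.
There is insufficient evidence to reject the null hypothesis; the result is not statistically significant at the 0.01 level.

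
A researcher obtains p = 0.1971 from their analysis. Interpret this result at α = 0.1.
Since p = 0.1971 > α = 0.1, fail to reject H₀.
There is insufficient evidence to reject the null hypothesis; the result is not statistically significant at the 0.1 level.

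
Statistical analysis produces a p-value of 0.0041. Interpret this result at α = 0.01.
Since p = 0.0041 < α = 0.01, reject H₀.
There is sufficient evidence to reject the null hypothesis; the result is statistically significant at the 0.01 level.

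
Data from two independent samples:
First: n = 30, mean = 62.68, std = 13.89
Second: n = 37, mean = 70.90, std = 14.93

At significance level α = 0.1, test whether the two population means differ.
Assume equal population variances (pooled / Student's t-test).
Student's two-sample t-test (equal variances):
H₀: μ₁ = μ₂
H₁: μ₁ ≠ μ₂
df = n₁ + n₂ - 2 = 65
Pooled variance s_p² = [(n₁-1)s₁² + (n₂-1)s₂²] / (n₁ + n₂ - 2) = [(29)(13.89²) + (36)(14.93²)] / 65 = 209.5324
SE = √(s_p²(1/n₁ + 1/n₂)) = √(209.5324 × (1/30 + 1/37)) = 3.5563
t = (x̄₁ - x̄₂) / SE = (62.68 - 70.90) / 3.5563 = -8.22 / 3.5563 = -2.311
p-value = 0.0240

Since p-value < α = 0.1, we reject H₀.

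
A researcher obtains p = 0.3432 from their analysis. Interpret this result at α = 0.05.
Since p = 0.3432 > α = 0.05, fail to reject H₀.
There is insufficient evidence to reject the null hypothesis; the result is not statistically significant at the 0.05 level.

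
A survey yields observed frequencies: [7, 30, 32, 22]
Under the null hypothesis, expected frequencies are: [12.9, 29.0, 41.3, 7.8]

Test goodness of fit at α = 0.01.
Chi-square goodness of fit test:
H₀: observed counts match expected distribution
H₁: observed counts differ from expected distribution
df = k - 1 = 3
χ² = Σ(O - E)²/E
   = (7 - 12.9)²/12.9 + (30 - 29.0)²/29.0 + (32 - 41.3)²/41.3 + (22 - 7.8)²/7.8
   = 2.698 + 0.034 + 2.094 + 25.851
   = 30.68
p-value < 0.0001

Since p-value < α = 0.01, we reject H₀.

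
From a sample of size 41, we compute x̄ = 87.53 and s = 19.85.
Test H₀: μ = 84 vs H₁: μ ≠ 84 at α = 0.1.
One-sample t-test:
H₀: μ = 84
H₁: μ ≠ 84
df = n - 1 = 40
t = (x̄ - μ₀) / (s/√n) = (87.53 - 84) / (19.85/√41) = 1.139
p-value = 0.2616

Since p-value > α = 0.1, we fail to reject H₀.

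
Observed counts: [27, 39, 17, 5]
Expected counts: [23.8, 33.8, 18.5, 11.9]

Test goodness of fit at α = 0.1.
Chi-square goodness of fit test:
H₀: observed counts match expected distribution
H₁: observed counts differ from expected distribution
df = k - 1 = 3
χ² = Σ(O - E)²/E
   = (27 - 23.8)²/23.8 + (39 - 33.8)²/33.8 + (17 - 18.5)²/18.5 + (5 - 11.9)²/11.9
   = 0.430 + 0.800 + 0.122 + 4.001
   = 5.35
p-value = 0.1477

Since p-value > α = 0.1, we fail to reject H₀.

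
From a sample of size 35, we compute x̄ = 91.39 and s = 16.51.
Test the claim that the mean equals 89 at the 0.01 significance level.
One-sample t-test:
H₀: μ = 89
H₁: μ ≠ 89
df = n - 1 = 34
t = (x̄ - μ₀) / (s/√n) = (91.39 - 89) / (16.51/√35) = 0.856
p-value = 0.3978

Since p-value > α = 0.01, we fail to reject H₀.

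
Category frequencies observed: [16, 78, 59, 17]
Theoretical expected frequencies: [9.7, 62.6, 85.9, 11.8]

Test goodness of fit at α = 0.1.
Chi-square goodness of fit test:
H₀: observed counts match expected distribution
H₁: observed counts differ from expected distribution
df = k - 1 = 3
χ² = Σ(O - E)²/E
   = (16 - 9.7)²/9.7 + (78 - 62.6)²/62.6 + (59 - 85.9)²/85.9 + (17 - 11.8)²/11.8
   = 4.092 + 3.788 + 8.424 + 2.292
   = 18.60
p-value = 0.0003

Since p-value < α = 0.1, we reject H₀.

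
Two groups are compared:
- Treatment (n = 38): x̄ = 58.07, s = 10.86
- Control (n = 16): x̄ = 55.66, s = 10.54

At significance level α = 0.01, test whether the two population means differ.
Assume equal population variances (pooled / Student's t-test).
Student's two-sample t-test (equal variances):
H₀: μ₁ = μ₂
H₁: μ₁ ≠ μ₂
df = n₁ + n₂ - 2 = 52
Pooled variance s_p² = [(n₁-1)s₁² + (n₂-1)s₂²] / (n₁ + n₂ - 2) = [(37)(10.86²) + (15)(10.54²)] / 52 = 115.9642
SE = √(s_p²(1/n₁ + 1/n₂)) = √(115.9642 × (1/38 + 1/16)) = 3.2093
t = (x̄₁ - x̄₂) / SE = (58.07 - 55.66) / 3.2093 = 2.41 / 3.2093 = 0.751
p-value = 0.4561

Since p-value > α = 0.01, we fail to reject H₀.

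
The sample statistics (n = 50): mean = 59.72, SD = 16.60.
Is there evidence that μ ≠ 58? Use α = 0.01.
One-sample t-test:
H₀: μ = 58
H₁: μ ≠ 58
df = n - 1 = 49
t = (x̄ - μ₀) / (s/√n) = (59.72 - 58) / (16.60/√50) = 0.733
p-value = 0.4673

Since p-value > α = 0.01, we fail to reject H₀.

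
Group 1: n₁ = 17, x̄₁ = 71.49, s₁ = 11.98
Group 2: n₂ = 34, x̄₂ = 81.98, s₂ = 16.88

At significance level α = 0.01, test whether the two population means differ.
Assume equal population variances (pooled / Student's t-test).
Student's two-sample t-test (equal variances):
H₀: μ₁ = μ₂
H₁: μ₁ ≠ μ₂
df = n₁ + n₂ - 2 = 49
Pooled variance s_p² = [(n₁-1)s₁² + (n₂-1)s₂²] / (n₁ + n₂ - 2) = [(16)(11.98²) + (33)(16.88²)] / 49 = 238.7584
SE = √(s_p²(1/n₁ + 1/n₂)) = √(238.7584 × (1/17 + 1/34)) = 4.5899
t = (x̄₁ - x̄₂) / SE = (71.49 - 81.98) / 4.5899 = -10.49 / 4.5899 = -2.285
p-value = 0.0267

Since p-value > α = 0.01, we fail to reject H₀.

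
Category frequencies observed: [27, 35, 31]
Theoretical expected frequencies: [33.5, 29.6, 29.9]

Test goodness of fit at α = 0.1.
Chi-square goodness of fit test:
H₀: observed counts match expected distribution
H₁: observed counts differ from expected distribution
df = k - 1 = 2
χ² = Σ(O - E)²/E
   = (27 - 33.5)²/33.5 + (35 - 29.6)²/29.6 + (31 - 29.9)²/29.9
   = 1.261 + 0.985 + 0.040
   = 2.29
p-value = 0.3187

Since p-value > α = 0.1, we fail to reject H₀.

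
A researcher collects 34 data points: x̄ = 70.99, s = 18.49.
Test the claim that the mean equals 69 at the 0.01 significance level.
One-sample t-test:
H₀: μ = 69
H₁: μ ≠ 69
df = n - 1 = 33
t = (x̄ - μ₀) / (s/√n) = (70.99 - 69) / (18.49/√34) = 0.628
p-value = 0.5346

Since p-value > α = 0.01, we fail to reject H₀.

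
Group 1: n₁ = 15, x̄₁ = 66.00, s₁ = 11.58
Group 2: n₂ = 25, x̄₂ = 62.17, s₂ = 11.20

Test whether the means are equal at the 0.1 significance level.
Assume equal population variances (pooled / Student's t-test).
Student's two-sample t-test (equal variances):
H₀: μ₁ = μ₂
H₁: μ₁ ≠ μ₂
df = n₁ + n₂ - 2 = 38
Pooled variance s_p² = [(n₁-1)s₁² + (n₂-1)s₂²] / (n₁ + n₂ - 2) = [(14)(11.58²) + (24)(11.20²)] / 38 = 128.6292
SE = √(s_p²(1/n₁ + 1/n₂)) = √(128.6292 × (1/15 + 1/25)) = 3.7041
t = (x̄₁ - x̄₂) / SE = (66.00 - 62.17) / 3.7041 = 3.83 / 3.7041 = 1.034
p-value = 0.3077

Since p-value > α = 0.1, we fail to reject H₀.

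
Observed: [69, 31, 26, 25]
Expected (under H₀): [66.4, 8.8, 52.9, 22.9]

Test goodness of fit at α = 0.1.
Chi-square goodness of fit test:
H₀: observed counts match expected distribution
H₁: observed counts differ from expected distribution
df = k - 1 = 3
χ² = Σ(O - E)²/E
   = (69 - 66.4)²/66.4 + (31 - 8.8)²/8.8 + (26 - 52.9)²/52.9 + (25 - 22.9)²/22.9
   = 0.102 + 56.005 + 13.679 + 0.193
   = 69.98
p-value < 0.0001

Since p-value < α = 0.1, we reject H₀.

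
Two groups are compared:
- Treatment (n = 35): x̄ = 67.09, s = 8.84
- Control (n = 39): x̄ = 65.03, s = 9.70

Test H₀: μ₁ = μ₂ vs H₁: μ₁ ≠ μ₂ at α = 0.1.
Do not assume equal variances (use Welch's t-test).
Welch's two-sample t-test:
H₀: μ₁ = μ₂
H₁: μ₁ ≠ μ₂
s₁²/n₁ = 8.84²/35 = 2.2327,  s₂²/n₂ = 9.70²/39 = 2.4126
SE = √(s₁²/n₁ + s₂²/n₂) = √(2.2327 + 2.4126) = 2.1553
df (Welch-Satterthwaite) = (s₁²/n₁ + s₂²/n₂)² / [(s₁²/n₁)²/(n₁-1) + (s₂²/n₂)²/(n₂-1)] ≈ 71.98
t = (x̄₁ - x̄₂) / SE = (67.09 - 65.03) / 2.1553 = 2.06 / 2.1553 = 0.956
p-value = 0.3424

Since p-value > α = 0.1, we fail to reject H₀.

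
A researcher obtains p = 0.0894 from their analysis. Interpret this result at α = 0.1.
Since p = 0.0894 < α = 0.1, reject H₀.
There is sufficient evidence to reject the null hypothesis; the result is statistically significant at the 0.1 level.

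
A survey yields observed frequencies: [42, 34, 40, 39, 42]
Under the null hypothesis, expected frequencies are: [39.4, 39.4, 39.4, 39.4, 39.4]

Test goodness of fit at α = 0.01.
Chi-square goodness of fit test:
H₀: observed counts match expected distribution
H₁: observed counts differ from expected distribution
df = k - 1 = 4
χ² = Σ(O - E)²/E
   = (42 - 39.4)²/39.4 + (34 - 39.4)²/39.4 + (40 - 39.4)²/39.4 + (39 - 39.4)²/39.4 + (42 - 39.4)²/39.4
   = 0.172 + 0.740 + 0.009 + 0.004 + 0.172
   = 1.10
p-value = 0.8948

Since p-value > α = 0.01, we fail to reject H₀.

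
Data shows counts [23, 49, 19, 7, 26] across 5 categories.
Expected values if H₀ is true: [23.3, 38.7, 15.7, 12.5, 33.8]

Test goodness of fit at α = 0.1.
Chi-square goodness of fit test:
H₀: observed counts match expected distribution
H₁: observed counts differ from expected distribution
df = k - 1 = 4
χ² = Σ(O - E)²/E
   = (23 - 23.3)²/23.3 + (49 - 38.7)²/38.7 + (19 - 15.7)²/15.7 + (7 - 12.5)²/12.5 + (26 - 33.8)²/33.8
   = 0.004 + 2.741 + 0.694 + 2.420 + 1.800
   = 7.66
p-value = 0.1049

Since p-value > α = 0.1, we fail to reject H₀.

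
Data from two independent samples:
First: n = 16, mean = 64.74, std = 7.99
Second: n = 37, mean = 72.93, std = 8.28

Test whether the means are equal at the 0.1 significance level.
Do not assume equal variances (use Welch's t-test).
Welch's two-sample t-test:
H₀: μ₁ = μ₂
H₁: μ₁ ≠ μ₂
s₁²/n₁ = 7.99²/16 = 3.9900,  s₂²/n₂ = 8.28²/37 = 1.8529
SE = √(s₁²/n₁ + s₂²/n₂) = √(3.9900 + 1.8529) = 2.4172
df (Welch-Satterthwaite) = (s₁²/n₁ + s₂²/n₂)² / [(s₁²/n₁)²/(n₁-1) + (s₂²/n₂)²/(n₂-1)] ≈ 29.51
t = (x̄₁ - x̄₂) / SE = (64.74 - 72.93) / 2.4172 = -8.19 / 2.4172 = -3.388
p-value = 0.0020

Since p-value < α = 0.1, we reject H₀.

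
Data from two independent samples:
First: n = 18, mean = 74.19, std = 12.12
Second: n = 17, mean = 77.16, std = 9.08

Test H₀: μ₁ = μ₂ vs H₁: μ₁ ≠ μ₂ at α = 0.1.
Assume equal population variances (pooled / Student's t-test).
Student's two-sample t-test (equal variances):
H₀: μ₁ = μ₂
H₁: μ₁ ≠ μ₂
df = n₁ + n₂ - 2 = 33
Pooled variance s_p² = [(n₁-1)s₁² + (n₂-1)s₂²] / (n₁ + n₂ - 2) = [(17)(12.12²) + (16)(9.08²)] / 33 = 115.6469
SE = √(s_p²(1/n₁ + 1/n₂)) = √(115.6469 × (1/18 + 1/17)) = 3.6370
t = (x̄₁ - x̄₂) / SE = (74.19 - 77.16) / 3.6370 = -2.97 / 3.6370 = -0.817
p-value = 0.4200

Since p-value > α = 0.1, we fail to reject H₀.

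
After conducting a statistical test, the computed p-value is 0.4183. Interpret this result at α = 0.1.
Since p = 0.4183 > α = 0.1, fail to reject H₀.
There is insufficient evidence to reject the null hypothesis; the result is not statistically significant at the 0.1 level.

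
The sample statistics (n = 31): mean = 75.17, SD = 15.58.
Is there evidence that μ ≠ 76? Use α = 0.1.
One-sample t-test:
H₀: μ = 76
H₁: μ ≠ 76
df = n - 1 = 30
t = (x̄ - μ₀) / (s/√n) = (75.17 - 76) / (15.58/√31) = -0.297
p-value = 0.7688

Since p-value > α = 0.1, we fail to reject H₀.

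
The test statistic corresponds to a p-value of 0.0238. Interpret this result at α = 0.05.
Since p = 0.0238 < α = 0.05, reject H₀.
There is sufficient evidence to reject the null hypothesis; the result is statistically significant at the 0.05 level.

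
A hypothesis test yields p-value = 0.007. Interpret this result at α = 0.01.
Since p = 0.007 < α = 0.01, reject H₀.
There is sufficient evidence to reject the null hypothesis; the result is statistically significant at the 0.01 level.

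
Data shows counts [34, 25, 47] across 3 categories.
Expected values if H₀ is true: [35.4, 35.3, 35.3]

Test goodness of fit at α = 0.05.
Chi-square goodness of fit test:
H₀: observed counts match expected distribution
H₁: observed counts differ from expected distribution
df = k - 1 = 2
χ² = Σ(O - E)²/E
   = (34 - 35.4)²/35.4 + (25 - 35.3)²/35.3 + (47 - 35.3)²/35.3
   = 0.055 + 3.005 + 3.878
   = 6.94
p-value = 0.0311

Since p-value < α = 0.05, we reject H₀.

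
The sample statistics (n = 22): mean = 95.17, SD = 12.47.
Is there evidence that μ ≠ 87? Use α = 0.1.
One-sample t-test:
H₀: μ = 87
H₁: μ ≠ 87
df = n - 1 = 21
t = (x̄ - μ₀) / (s/√n) = (95.17 - 87) / (12.47/√22) = 3.073
p-value = 0.0058

Since p-value < α = 0.1, we reject H₀.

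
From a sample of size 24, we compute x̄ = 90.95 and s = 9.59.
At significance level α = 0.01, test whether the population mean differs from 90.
One-sample t-test:
H₀: μ = 90
H₁: μ ≠ 90
df = n - 1 = 23
t = (x̄ - μ₀) / (s/√n) = (90.95 - 90) / (9.59/√24) = 0.485
p-value = 0.6321

Since p-value > α = 0.01, we fail to reject H₀.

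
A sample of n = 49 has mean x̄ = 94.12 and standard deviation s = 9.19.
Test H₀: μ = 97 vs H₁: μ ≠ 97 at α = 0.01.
One-sample t-test:
H₀: μ = 97
H₁: μ ≠ 97
df = n - 1 = 48
t = (x̄ - μ₀) / (s/√n) = (94.12 - 97) / (9.19/√49) = -2.194
p-value = 0.0331

Since p-value > α = 0.01, we fail to reject H₀.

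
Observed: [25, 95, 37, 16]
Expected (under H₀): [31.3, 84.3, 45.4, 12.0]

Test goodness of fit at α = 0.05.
Chi-square goodness of fit test:
H₀: observed counts match expected distribution
H₁: observed counts differ from expected distribution
df = k - 1 = 3
χ² = Σ(O - E)²/E
   = (25 - 31.3)²/31.3 + (95 - 84.3)²/84.3 + (37 - 45.4)²/45.4 + (16 - 12.0)²/12.0
   = 1.268 + 1.358 + 1.554 + 1.333
   = 5.51
p-value = 0.1378

Since p-value > α = 0.05, we fail to reject H₀.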